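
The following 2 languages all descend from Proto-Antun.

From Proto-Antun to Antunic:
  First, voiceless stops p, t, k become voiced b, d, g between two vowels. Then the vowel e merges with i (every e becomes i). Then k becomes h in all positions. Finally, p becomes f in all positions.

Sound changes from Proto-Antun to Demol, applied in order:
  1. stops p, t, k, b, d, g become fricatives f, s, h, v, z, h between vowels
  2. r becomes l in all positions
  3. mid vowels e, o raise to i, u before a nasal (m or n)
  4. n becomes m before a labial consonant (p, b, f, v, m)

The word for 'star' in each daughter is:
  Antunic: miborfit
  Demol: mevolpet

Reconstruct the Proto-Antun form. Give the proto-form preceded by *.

*meborpet

Position 7: Antunic has i, Demol has e. Demol preserves e here (none of its changes turn any other segment into e), so the proto-segment is *e.
Position 3: Antunic has b, Demol has v. Taking the neighbouring segments as reconstructed: Antunic b could go back to *p or *b; Demol v could go back to *b or *v — the one source consistent with every daughter is *b.
Position 6: Antunic has f, Demol has p. Demol preserves p here (none of its changes turn any other segment into p), so the proto-segment is *p.
Continuing position by position gives *meborpet; check it forward:
Antunic: *meborpet > miborpit > miborfit  (by vowel merger, unconditioned shift)
Demol: *meborpet
  meborpet → mevorpet   [intervocalic lenition]
  mevorpet → mevolpet   [unconditioned shift]
  mevolpet (rule 3 does not apply)
  mevolpet (rule 4 does not apply)
  giving Demol mevolpet.
No other proto-form is consistent with every reflex, so the reconstruction is *meborpet.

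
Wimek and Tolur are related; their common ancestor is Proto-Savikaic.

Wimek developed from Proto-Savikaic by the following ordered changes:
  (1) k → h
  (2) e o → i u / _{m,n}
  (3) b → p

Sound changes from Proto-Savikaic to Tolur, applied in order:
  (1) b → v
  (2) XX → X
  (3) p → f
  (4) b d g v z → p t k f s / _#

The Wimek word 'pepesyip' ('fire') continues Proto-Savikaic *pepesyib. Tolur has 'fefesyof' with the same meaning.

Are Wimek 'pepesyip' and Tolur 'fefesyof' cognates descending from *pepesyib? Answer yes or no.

no

Derive the expected Tolur reflex of *pepesyib:
Tolur: *pepesyib > pepesyiv > fefesyiv > fefesyif  (by unconditioned shift, unconditioned shift, final devoicing)
The regular Tolur reflex would be 'fefesyif', but the attested form is 'fefesyof'. The correspondence is irregular, so they are not cognates (the Tolur form has a different source).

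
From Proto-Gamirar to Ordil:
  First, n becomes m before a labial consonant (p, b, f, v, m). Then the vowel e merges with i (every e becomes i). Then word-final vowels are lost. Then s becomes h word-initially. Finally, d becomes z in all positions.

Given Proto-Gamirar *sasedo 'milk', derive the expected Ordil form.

hasiz

Ordil: *sasedo > sasido > sasid > hasid > hasiz  (by vowel merger, apocope, debuccalisation, unconditioned shift)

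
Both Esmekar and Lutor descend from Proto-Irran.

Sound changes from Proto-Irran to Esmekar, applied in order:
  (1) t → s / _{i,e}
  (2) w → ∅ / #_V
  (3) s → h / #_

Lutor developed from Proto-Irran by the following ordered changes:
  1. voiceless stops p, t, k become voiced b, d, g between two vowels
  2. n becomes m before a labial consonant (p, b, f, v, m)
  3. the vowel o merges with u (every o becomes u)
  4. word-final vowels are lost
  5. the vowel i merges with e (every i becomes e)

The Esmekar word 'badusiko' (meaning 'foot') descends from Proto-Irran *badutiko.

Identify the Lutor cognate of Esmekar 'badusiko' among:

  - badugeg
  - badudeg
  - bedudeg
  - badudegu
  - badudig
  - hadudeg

Lutor: *badutiko > badudigo > badudigu > badudig > badudeg  (by intervocalic voicing, vowel merger, apocope, vowel merger)
Among the options, 'badudeg' alone shows every Lutor change applied in order.

badudeg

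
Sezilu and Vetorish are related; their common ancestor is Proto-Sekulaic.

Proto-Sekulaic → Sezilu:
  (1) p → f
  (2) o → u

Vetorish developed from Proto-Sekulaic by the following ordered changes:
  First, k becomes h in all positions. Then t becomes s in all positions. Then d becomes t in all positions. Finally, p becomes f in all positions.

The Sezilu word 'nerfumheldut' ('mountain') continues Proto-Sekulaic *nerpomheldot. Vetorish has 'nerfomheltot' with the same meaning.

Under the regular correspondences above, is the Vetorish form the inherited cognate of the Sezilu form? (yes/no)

Derive the expected Vetorish reflex of *nerpomheldot:
Vetorish: *nerpomheldot > nerpomheldos > nerpomheltos > nerfomheltos  (by unconditioned shift, unconditioned shift, unconditioned shift)
The regular Vetorish reflex would be 'nerfomheltos', but the attested form is 'nerfomheltot'. The correspondence is irregular, so they are not cognates (the Vetorish form has a different source).

no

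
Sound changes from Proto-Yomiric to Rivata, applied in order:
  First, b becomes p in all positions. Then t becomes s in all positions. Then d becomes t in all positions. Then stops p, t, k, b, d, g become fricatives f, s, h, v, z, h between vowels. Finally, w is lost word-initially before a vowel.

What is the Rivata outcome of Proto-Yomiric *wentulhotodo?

ensulhososo

Rivata: start from *wentulhotodo.
  rule 1: no change — wentulhotodo
  rule 2 (unconditioned shift): wentulhotodo → wensulhosodo
  rule 3 (unconditioned shift): wensulhosodo → wensulhosoto
  rule 4 (intervocalic lenition): wensulhosoto → wensulhososo
  rule 5 (glide loss): wensulhososo → ensulhososo
  ⇒ Rivata ensulhososo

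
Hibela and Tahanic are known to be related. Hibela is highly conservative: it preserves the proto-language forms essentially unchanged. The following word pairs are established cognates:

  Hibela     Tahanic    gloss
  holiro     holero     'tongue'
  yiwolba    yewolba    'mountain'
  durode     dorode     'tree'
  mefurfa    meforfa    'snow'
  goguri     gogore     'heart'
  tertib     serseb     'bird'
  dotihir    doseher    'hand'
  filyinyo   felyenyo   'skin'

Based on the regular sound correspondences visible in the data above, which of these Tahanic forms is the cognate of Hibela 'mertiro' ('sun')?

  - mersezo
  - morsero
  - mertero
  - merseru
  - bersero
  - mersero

tertib ~ serseb — Hibela t corresponds to Tahanic s after a consonant, before a front vowel.
holiro ~ holero, dotihir ~ doseher — Hibela i corresponds to Tahanic e after a consonant, before r.
Applying these to Hibela 'mertiro':
  mertiro → mersiro   (t→s after a consonant, before a front vowel)
  mersiro → mersero   (i→e after a consonant, before r)
So the Tahanic cognate is 'mersero'.

mersero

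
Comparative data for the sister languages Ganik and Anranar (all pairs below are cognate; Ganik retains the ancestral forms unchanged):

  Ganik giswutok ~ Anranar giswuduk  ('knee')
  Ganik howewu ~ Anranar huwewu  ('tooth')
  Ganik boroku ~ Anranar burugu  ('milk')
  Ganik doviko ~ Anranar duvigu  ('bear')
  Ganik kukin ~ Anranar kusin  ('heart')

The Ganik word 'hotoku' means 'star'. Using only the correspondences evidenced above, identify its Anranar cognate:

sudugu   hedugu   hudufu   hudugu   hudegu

giswutok ~ giswuduk, howewu ~ huwewu — Ganik o corresponds to Anranar u after a consonant, before a consonant other than r, m, n, p, b, f, v.
giswutok ~ giswuduk — Ganik t corresponds to Anranar d between vowels (before a back vowel).
boroku ~ burugu — Ganik k corresponds to Anranar g between vowels (before a back vowel).
Applying these to Ganik 'hotoku':
  hotoku → hutoku   (o→u after a consonant, before a consonant other than r, m, n, p, b, f, v)
  hutoku → hudoku   (t→d between vowels (before a back vowel))
  hudoku → huduku   (o→u after a consonant, before a consonant other than r, m, n, p, b, f, v)
  huduku → hudugu   (k→g between vowels (before a back vowel))
So the Anranar cognate is 'hudugu'.

hudugu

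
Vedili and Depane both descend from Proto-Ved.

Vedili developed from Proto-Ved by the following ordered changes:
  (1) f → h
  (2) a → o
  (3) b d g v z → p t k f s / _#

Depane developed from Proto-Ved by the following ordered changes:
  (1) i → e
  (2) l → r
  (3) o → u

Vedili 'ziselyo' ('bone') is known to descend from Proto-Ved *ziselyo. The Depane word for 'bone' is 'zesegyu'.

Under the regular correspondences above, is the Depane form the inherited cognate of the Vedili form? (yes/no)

Derive the expected Depane reflex of *ziselyo:
Depane: *ziselyo
  ziselyo → zeselyo   [vowel merger]
  zeselyo → zeseryo   [unconditioned shift]
  zeseryo → zeseryu   [vowel merger]
  giving Depane zeseryu.
The regular Depane reflex would be 'zeseryu', but the attested form is 'zesegyu'. The correspondence is irregular, so they are not cognates (the Depane form has a different source).

no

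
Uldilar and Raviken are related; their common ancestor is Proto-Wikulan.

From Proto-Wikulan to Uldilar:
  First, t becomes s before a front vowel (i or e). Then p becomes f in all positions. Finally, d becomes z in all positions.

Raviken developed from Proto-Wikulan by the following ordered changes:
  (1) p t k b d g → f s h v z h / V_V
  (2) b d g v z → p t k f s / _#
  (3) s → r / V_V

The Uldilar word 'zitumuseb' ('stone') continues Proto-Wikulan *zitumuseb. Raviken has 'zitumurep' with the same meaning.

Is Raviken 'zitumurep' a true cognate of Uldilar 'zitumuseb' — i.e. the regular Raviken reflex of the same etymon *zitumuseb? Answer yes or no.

Derive the expected Raviken reflex of *zitumuseb:
Raviken: *zitumuseb > zisumuseb > zisumusep > zirumurep  (by intervocalic lenition, final devoicing, rhotacism)
The regular Raviken reflex would be 'zirumurep', but the attested form is 'zitumurep'. The correspondence is irregular, so they are not cognates (the Raviken form has a different source).

no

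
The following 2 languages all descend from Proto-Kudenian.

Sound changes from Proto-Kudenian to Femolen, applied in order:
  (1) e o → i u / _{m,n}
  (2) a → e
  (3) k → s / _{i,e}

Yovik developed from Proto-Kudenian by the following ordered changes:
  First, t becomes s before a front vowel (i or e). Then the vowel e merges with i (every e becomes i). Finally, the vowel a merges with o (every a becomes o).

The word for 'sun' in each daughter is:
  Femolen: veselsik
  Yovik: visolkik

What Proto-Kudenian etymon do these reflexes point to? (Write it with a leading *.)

*vesalkik

Position 4: Femolen has e, Yovik has o. Taking the neighbouring segments as reconstructed: Femolen e could go back to *a or *e; Yovik o could go back to *a or *o — the one source consistent with every daughter is *a.
Position 2: Femolen has e, Yovik has i. Taking the neighbouring segments as reconstructed: Femolen e could go back to *a or *e; Yovik i could go back to *e or *i — the one source consistent with every daughter is *e.
Position 6: Femolen has s, Yovik has k. Yovik preserves k here (none of its changes turn any other segment into k), so the proto-segment is *k.
The remaining positions agree across the daughters. Check the candidate against every language:
Femolen: start from *vesalkik.
  rule 1: no change — vesalkik
  rule 2 (vowel merger): vesalkik → veselkik
  rule 3 (palatalisation): veselkik → veselsik
  ⇒ Femolen veselsik
Yovik: *vesalkik
  vesalkik (rule 1 does not apply)
  vesalkik → visalkik   [vowel merger]
  visalkik → visolkik   [vowel merger]
  giving Yovik visolkik.
Only *vesalkik yields all of Femolen veselsik, Yovik visolkik.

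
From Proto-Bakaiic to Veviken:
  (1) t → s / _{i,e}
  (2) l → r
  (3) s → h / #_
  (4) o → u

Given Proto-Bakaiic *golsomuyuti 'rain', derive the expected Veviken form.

Veviken: *golsomuyuti
  golsomuyuti → golsomuyusi   [palatalisation]
  golsomuyusi → gorsomuyusi   [unconditioned shift]
  gorsomuyusi (rule 3 does not apply)
  gorsomuyusi → gursumuyusi   [vowel merger]
  giving Veviken gursumuyusi.

gursumuyusi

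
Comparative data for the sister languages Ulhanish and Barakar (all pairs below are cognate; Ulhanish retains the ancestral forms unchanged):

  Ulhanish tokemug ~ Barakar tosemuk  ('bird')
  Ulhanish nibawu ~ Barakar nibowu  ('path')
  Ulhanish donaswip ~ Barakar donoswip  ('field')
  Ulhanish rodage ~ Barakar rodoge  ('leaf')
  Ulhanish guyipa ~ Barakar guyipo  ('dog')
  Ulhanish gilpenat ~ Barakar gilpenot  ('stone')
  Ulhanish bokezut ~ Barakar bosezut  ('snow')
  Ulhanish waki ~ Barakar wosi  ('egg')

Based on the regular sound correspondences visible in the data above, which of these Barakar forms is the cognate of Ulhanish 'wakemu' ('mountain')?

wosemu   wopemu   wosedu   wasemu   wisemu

wosemu

nibawu ~ nibowu, donaswip ~ donoswip — Ulhanish a corresponds to Barakar o after a consonant, before a consonant other than r, m, n, p, b, f, v.
tokemug ~ tosemuk, bokezut ~ bosezut — Ulhanish k corresponds to Barakar s between vowels (before a front vowel).
Applying these to Ulhanish 'wakemu':
  wakemu → wokemu   (a→o after a consonant, before a consonant other than r, m, n, p, b, f, v)
  wokemu → wosemu   (k→s between vowels (before a front vowel))
So the Barakar cognate is 'wosemu'.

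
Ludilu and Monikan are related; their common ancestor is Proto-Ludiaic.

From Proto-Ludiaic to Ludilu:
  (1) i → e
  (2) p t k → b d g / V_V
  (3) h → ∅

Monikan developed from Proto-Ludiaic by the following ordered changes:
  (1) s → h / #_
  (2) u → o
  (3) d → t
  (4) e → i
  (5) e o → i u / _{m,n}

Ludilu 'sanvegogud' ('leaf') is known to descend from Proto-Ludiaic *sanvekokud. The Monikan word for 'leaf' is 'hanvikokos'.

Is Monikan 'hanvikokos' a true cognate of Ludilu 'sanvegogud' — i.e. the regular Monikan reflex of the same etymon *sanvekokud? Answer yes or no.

Derive the expected Monikan reflex of *sanvekokud:
Monikan: start from *sanvekokud.
  rule 1 (debuccalisation): sanvekokud → hanvekokud
  rule 2 (vowel merger): hanvekokud → hanvekokod
  rule 3 (unconditioned shift): hanvekokod → hanvekokot
  rule 4 (vowel merger): hanvekokot → hanvikokot
  rule 5: no change — hanvikokot
  ⇒ Monikan hanvikokot
The regular Monikan reflex would be 'hanvikokot', but the attested form is 'hanvikokos'. The correspondence is irregular, so they are not cognates (the Monikan form has a different source).

no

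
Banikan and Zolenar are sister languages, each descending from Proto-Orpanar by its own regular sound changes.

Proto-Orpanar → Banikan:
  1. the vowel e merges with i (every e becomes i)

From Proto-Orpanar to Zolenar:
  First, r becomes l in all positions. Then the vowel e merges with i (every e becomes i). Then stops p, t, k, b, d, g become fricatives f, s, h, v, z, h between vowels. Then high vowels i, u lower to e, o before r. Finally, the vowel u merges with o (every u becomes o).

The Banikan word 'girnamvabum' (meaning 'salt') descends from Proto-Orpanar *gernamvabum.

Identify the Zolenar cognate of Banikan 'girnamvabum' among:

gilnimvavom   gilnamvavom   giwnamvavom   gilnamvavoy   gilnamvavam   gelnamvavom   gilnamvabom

gilnamvavom

Zolenar: start from *gernamvabum.
  rule 1 (unconditioned shift): gernamvabum → gelnamvabum
  rule 2 (vowel merger): gelnamvabum → gilnamvabum
  rule 3 (intervocalic lenition): gilnamvabum → gilnamvavum
  rule 4: no change — gilnamvavum
  rule 5 (vowel merger): gilnamvavum → gilnamvavom
  ⇒ Zolenar gilnamvavom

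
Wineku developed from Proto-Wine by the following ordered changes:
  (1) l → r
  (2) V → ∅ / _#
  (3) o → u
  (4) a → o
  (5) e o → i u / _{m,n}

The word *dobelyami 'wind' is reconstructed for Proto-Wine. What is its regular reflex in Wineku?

Wineku: *dobelyami > doberyami > doberyam > duberyam > duberyom > duberyum  (by unconditioned shift, apocope, vowel merger, vowel merger, pre-nasal raising)

duberyum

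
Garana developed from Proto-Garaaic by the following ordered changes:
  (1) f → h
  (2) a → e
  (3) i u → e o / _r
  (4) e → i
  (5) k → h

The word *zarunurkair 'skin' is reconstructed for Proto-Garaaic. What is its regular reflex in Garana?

Garana: start from *zarunurkair.
  rule 1: no change — zarunurkair
  rule 2 (vowel merger): zarunurkair → zerunurkeir
  rule 3 (pre-rhotic lowering): zerunurkeir → zerunorkeer
  rule 4 (vowel merger): zerunorkeer → zirunorkiir
  rule 5 (unconditioned shift): zirunorkiir → zirunorhiir
  ⇒ Garana zirunorhiir

zirunorhiir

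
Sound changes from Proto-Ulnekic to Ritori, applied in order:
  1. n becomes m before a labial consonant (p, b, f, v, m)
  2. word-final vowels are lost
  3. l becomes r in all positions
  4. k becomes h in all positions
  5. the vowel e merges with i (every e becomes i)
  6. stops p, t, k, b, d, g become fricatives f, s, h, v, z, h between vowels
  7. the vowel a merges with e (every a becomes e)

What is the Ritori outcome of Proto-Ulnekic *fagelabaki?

Ritori: *fagelabaki
  fagelabaki (rule 1 does not apply)
  fagelabaki → fagelabak   [apocope]
  fagelabak → fagerabak   [unconditioned shift]
  fagerabak → fagerabah   [unconditioned shift]
  fagerabah → fagirabah   [vowel merger]
  fagirabah → fahiravah   [intervocalic lenition]
  fahiravah → fehireveh   [vowel merger]
  giving Ritori fehireveh.

fehireveh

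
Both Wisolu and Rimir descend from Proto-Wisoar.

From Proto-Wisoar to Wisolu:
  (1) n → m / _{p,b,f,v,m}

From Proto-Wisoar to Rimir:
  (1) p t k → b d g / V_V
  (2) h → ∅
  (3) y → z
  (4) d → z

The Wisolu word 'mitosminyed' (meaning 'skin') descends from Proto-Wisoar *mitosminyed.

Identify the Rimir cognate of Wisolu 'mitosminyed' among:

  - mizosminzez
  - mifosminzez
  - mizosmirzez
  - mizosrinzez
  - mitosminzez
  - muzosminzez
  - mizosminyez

mizosminzez

Rimir: start from *mitosminyed.
  rule 1 (intervocalic voicing): mitosminyed → midosminyed
  rule 2: no change — midosminyed
  rule 3 (unconditioned shift): midosminyed → midosminzed
  rule 4 (unconditioned shift): midosminzed → mizosminzez
  ⇒ Rimir mizosminzez
Among the options, 'mizosminzez' alone shows every Rimir change applied in order.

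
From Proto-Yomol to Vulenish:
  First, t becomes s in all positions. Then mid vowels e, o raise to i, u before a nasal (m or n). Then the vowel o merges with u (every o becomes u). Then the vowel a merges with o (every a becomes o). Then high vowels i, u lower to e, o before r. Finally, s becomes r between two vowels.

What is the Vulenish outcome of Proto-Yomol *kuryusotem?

koryururim

Vulenish: *kuryusotem
  kuryusotem → kuryusosem   [unconditioned shift]
  kuryusosem → kuryusosim   [pre-nasal raising]
  kuryusosim → kuryususim   [vowel merger]
  kuryususim (rule 4 does not apply)
  kuryususim → koryususim   [pre-rhotic lowering]
  koryususim → koryururim   [rhotacism]
  giving Vulenish koryururim.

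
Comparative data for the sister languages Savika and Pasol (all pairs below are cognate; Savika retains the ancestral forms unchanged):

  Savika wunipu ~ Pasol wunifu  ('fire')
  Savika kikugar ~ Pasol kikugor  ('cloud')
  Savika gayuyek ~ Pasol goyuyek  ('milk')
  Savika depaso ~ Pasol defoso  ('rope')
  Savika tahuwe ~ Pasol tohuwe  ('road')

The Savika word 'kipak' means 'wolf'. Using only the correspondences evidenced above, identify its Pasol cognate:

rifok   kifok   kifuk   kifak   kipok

depaso ~ defoso — Savika p corresponds to Pasol f between vowels (before a back vowel).
gayuyek ~ goyuyek, depaso ~ defoso — Savika a corresponds to Pasol o after a consonant, before a consonant other than r, m, n, p, b, f, v.
Applying these to Savika 'kipak':
  kipak → kifak   (p→f between vowels (before a back vowel))
  kifak → kifok   (a→o after a consonant, before a consonant other than r, m, n, p, b, f, v)
So the Pasol cognate is 'kifok'.

kifok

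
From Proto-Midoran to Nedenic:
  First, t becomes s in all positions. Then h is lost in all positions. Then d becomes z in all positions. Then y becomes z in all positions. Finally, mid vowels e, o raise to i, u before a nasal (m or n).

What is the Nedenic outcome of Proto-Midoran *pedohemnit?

Nedenic: *pedohemnit > pedohemnis > pedoemnis > pezoemnis > pezoimnis  (by unconditioned shift, h-loss, unconditioned shift, pre-nasal raising)

pezoimnis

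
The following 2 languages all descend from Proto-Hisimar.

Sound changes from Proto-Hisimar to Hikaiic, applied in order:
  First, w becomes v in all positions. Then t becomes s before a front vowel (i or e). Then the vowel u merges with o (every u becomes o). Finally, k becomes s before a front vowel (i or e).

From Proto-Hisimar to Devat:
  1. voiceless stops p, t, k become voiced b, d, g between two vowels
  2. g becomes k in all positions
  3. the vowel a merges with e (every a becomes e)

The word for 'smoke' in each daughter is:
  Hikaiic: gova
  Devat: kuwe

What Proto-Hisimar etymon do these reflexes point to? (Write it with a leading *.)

Position 2: Hikaiic has o, Devat has u. Devat preserves u here (none of its changes turn any other segment into u), so the proto-segment is *u.
Position 3: Hikaiic has v, Devat has w. Devat preserves w here (none of its changes turn any other segment into w), so the proto-segment is *w.
Verify the candidate proto-form against each daughter:
Hikaiic: *guwa > guva > gova  (by unconditioned shift, vowel merger)
Devat: *guwa
  guwa (rule 1 does not apply)
  guwa → kuwa   [unconditioned shift]
  kuwa → kuwe   [vowel merger]
  giving Devat kuwe.
*guwa is the unique common source.

*guwa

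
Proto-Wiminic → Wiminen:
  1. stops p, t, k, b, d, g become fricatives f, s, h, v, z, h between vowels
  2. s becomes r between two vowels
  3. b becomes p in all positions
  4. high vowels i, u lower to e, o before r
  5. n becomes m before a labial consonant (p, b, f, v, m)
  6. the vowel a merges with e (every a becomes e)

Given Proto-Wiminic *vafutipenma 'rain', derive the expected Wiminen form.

veforifemme

Wiminen: start from *vafutipenma.
  rule 1 (intervocalic lenition): vafutipenma → vafusifenma
  rule 2 (rhotacism): vafusifenma → vafurifenma
  rule 3: no change — vafurifenma
  rule 4 (pre-rhotic lowering): vafurifenma → vaforifenma
  rule 5 (nasal place assimilation): vaforifenma → vaforifemma
  rule 6 (vowel merger): vaforifemma → veforifemme
  ⇒ Wiminen veforifemme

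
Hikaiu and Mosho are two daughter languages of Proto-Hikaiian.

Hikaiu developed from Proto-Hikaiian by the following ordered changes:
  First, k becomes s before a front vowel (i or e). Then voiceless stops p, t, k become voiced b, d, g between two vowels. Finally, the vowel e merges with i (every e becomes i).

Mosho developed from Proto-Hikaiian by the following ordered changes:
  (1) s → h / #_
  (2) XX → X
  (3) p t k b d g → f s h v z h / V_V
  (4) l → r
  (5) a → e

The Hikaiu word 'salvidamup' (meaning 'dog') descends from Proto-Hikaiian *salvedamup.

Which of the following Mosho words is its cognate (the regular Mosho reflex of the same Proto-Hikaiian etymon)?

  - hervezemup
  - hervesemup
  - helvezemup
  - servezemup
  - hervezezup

hervezemup

Mosho: start from *salvedamup.
  rule 1 (debuccalisation): salvedamup → halvedamup
  rule 2: no change — halvedamup
  rule 3 (intervocalic lenition): halvedamup → halvezamup
  rule 4 (unconditioned shift): halvezamup → harvezamup
  rule 5 (vowel merger): harvezamup → hervezemup
  ⇒ Mosho hervezemup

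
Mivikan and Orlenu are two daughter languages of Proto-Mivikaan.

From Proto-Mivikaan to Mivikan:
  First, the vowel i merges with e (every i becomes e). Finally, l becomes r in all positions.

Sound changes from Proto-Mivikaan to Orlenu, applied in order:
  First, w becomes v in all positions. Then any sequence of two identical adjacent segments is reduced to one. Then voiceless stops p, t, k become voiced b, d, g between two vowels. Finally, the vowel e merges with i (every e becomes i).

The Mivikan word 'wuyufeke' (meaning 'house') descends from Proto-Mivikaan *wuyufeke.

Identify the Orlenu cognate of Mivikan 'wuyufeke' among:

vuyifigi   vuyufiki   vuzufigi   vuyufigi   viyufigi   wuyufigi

Orlenu: start from *wuyufeke.
  rule 1 (unconditioned shift): wuyufeke → vuyufeke
  rule 2: no change — vuyufeke
  rule 3 (intervocalic voicing): vuyufeke → vuyufege
  rule 4 (vowel merger): vuyufege → vuyufigi
  ⇒ Orlenu vuyufigi
Among the options, 'vuyufigi' alone shows every Orlenu change applied in order.

vuyufigi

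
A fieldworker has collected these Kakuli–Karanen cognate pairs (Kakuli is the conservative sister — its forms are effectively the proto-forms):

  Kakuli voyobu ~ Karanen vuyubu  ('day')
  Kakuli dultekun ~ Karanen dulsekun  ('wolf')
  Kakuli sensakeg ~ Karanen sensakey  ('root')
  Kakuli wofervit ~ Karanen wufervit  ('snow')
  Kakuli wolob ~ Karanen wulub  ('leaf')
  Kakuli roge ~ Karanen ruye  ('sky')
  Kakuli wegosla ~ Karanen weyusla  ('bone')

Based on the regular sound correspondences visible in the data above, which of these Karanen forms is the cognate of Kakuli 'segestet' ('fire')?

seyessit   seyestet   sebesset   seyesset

roge ~ ruye — Kakuli g corresponds to Karanen y between vowels (before a front vowel).
dultekun ~ dulsekun — Kakuli t corresponds to Karanen s after a consonant, before a front vowel.
Applying these to Kakuli 'segestet':
  segestet → seyestet   (g→y between vowels (before a front vowel))
  seyestet → seyesset   (t→s after a consonant, before a front vowel)
So the Karanen cognate is 'seyesset'.

seyesset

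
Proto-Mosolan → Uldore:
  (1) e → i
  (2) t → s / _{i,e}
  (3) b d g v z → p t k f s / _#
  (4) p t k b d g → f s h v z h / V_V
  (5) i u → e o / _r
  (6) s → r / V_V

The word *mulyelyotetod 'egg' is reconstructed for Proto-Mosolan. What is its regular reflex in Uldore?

mulyilyorirot

Uldore: *mulyelyotetod
  mulyelyotetod → mulyilyotitod   [vowel merger]
  mulyilyotitod → mulyilyositod   [palatalisation]
  mulyilyositod → mulyilyositot   [final devoicing]
  mulyilyositot → mulyilyosisot   [intervocalic lenition]
  mulyilyosisot (rule 5 does not apply)
  mulyilyosisot → mulyilyorirot   [rhotacism]
  giving Uldore mulyilyorirot.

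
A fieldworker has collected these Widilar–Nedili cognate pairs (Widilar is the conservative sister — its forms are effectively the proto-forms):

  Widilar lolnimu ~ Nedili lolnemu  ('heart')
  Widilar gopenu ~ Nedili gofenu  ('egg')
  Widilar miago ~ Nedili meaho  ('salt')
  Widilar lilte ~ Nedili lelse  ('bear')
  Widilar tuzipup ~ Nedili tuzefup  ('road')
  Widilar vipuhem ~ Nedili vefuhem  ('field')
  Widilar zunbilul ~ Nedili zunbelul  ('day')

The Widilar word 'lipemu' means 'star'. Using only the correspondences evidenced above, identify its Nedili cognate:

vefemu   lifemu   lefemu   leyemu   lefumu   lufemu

tuzipup ~ tuzefup, vipuhem ~ vefuhem — Widilar i corresponds to Nedili e after a consonant, before a labial obstruent.
gopenu ~ gofenu — Widilar p corresponds to Nedili f between vowels (before a front vowel).
Applying these to Widilar 'lipemu':
  lipemu → lepemu   (i→e after a consonant, before a labial obstruent)
  lepemu → lefemu   (p→f between vowels (before a front vowel))
So the Nedili cognate is 'lefemu'.

lefemu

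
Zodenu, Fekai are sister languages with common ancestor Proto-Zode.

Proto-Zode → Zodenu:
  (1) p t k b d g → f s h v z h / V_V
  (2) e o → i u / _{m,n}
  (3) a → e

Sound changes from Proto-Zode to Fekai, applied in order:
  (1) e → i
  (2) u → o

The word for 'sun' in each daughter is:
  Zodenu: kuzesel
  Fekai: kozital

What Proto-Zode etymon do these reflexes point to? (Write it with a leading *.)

*kuzetal

Position 6: Zodenu has e, Fekai has a. Fekai preserves a here (none of its changes turn any other segment into a), so the proto-segment is *a.
Position 2: Zodenu has u, Fekai has o. Taking the neighbouring segments as reconstructed: Zodenu u can only go back to *u; Fekai o could go back to *o or *u — the one source consistent with every daughter is *u.
Continuing position by position gives *kuzetal; check it forward:
Zodenu: start from *kuzetal.
  rule 1 (intervocalic lenition): kuzetal → kuzesal
  rule 2: no change — kuzesal
  rule 3 (vowel merger): kuzesal → kuzesel
  ⇒ Zodenu kuzesel
Fekai: *kuzetal > kuzital > kozital  (by vowel merger, vowel merger)
*kuzetal is the unique common source.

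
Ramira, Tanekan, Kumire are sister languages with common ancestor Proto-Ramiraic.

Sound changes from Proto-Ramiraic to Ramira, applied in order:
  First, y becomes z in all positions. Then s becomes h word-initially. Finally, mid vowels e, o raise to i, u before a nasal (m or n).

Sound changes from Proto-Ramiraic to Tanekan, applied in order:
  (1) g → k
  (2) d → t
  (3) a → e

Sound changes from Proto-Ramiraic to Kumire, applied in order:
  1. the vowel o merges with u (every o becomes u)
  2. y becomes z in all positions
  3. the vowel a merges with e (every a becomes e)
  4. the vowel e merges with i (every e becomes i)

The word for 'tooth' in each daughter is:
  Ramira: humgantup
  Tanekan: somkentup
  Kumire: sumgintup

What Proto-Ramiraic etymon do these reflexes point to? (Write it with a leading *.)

*somgantup

Position 1: Ramira has h, Tanekan has s, Kumire has s. Tanekan preserves s here (none of its changes turn any other segment into s), so the proto-segment is *s.
Position 4: Ramira has g, Tanekan has k, Kumire has g. Ramira preserves g here (none of its changes turn any other segment into g), so the proto-segment is *g.
Position 5: Ramira has a, Tanekan has e, Kumire has i. Ramira preserves a here (none of its changes turn any other segment into a), so the proto-segment is *a.
This points to *somgantup. Verify forward in each daughter:
Ramira: *somgantup > homgantup > humgantup  (by debuccalisation, pre-nasal raising)
Tanekan: *somgantup > somkantup > somkentup  (by unconditioned shift, vowel merger)
Kumire: *somgantup
  somgantup → sumgantup   [vowel merger]
  sumgantup (rule 2 does not apply)
  sumgantup → sumgentup   [vowel merger]
  sumgentup → sumgintup   [vowel merger]
  giving Kumire sumgintup.
Only *somgantup yields all of Ramira humgantup, Tanekan somkentup, Kumire sumgintup.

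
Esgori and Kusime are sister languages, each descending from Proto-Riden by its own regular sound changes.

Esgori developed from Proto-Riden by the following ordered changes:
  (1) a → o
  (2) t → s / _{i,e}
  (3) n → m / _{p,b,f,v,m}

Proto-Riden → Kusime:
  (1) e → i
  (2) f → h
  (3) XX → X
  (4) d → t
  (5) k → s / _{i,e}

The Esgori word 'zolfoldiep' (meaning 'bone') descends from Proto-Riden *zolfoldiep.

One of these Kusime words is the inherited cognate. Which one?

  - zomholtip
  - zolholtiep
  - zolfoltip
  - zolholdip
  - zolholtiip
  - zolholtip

zolholtip

Kusime: *zolfoldiep > zolfoldiip > zolholdiip > zolholdip > zolholtip  (by vowel merger, unconditioned shift, degemination, unconditioned shift)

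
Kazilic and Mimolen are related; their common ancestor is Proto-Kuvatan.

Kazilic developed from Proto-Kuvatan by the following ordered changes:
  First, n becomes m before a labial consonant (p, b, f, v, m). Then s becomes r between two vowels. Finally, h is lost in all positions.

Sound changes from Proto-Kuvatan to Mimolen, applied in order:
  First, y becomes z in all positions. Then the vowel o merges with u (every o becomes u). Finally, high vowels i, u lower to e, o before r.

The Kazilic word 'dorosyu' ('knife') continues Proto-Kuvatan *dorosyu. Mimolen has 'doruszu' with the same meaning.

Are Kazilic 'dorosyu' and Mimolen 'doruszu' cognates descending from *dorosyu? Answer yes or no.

Derive the expected Mimolen reflex of *dorosyu:
Mimolen: *dorosyu
  dorosyu → doroszu   [unconditioned shift]
  doroszu → duruszu   [vowel merger]
  duruszu → doruszu   [pre-rhotic lowering]
  giving Mimolen doruszu.
Mimolen 'doruszu' matches the regular reflex exactly, so the pair is cognate.

yes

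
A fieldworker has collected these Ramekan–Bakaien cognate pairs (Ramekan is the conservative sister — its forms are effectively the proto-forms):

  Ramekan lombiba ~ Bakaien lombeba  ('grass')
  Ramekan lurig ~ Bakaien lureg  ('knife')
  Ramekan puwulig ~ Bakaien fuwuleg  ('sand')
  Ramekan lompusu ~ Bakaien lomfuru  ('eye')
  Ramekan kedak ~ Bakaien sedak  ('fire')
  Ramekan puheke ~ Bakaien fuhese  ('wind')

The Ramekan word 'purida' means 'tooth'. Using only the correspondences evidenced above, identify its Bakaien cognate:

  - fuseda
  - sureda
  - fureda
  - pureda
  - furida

puwulig ~ fuwuleg, puheke ~ fuhese — Ramekan p corresponds to Bakaien f word-initially before a back vowel.
lurig ~ lureg, puwulig ~ fuwuleg — Ramekan i corresponds to Bakaien e after a consonant, before a consonant other than r, m, n, p, b, f, v.
Applying these to Ramekan 'purida':
  purida → furida   (p→f word-initially before a back vowel)
  furida → fureda   (i→e after a consonant, before a consonant other than r, m, n, p, b, f, v)
So the Bakaien cognate is 'fureda'.

fureda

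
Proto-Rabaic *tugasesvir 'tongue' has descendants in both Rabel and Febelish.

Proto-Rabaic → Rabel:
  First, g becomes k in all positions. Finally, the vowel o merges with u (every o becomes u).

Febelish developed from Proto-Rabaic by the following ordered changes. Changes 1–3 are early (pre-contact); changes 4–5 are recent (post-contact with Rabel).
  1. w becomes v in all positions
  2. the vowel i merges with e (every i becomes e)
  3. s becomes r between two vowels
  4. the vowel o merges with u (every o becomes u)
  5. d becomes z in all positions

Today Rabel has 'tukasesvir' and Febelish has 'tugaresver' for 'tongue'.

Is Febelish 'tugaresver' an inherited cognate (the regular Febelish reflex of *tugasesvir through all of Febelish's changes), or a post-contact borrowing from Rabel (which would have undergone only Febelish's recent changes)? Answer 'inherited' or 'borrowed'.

inherited

If inherited, *tugasesvir would pass through all of Febelish's changes:
Febelish: *tugasesvir > tugasesver > tugaresver  (by vowel merger, rhotacism)
If borrowed from Rabel 'tukasesvir' after the early changes, it would undergo only the recent ones:
  rule 4 (vowel merger): no change (tukasesvir)
  rule 5 (unconditioned shift): no change (tukasesvir)
  ⇒ as a loan: tukasesvir
Febelish 'tugaresver' matches the inherited outcome exactly, so it is an inherited cognate, not a loan.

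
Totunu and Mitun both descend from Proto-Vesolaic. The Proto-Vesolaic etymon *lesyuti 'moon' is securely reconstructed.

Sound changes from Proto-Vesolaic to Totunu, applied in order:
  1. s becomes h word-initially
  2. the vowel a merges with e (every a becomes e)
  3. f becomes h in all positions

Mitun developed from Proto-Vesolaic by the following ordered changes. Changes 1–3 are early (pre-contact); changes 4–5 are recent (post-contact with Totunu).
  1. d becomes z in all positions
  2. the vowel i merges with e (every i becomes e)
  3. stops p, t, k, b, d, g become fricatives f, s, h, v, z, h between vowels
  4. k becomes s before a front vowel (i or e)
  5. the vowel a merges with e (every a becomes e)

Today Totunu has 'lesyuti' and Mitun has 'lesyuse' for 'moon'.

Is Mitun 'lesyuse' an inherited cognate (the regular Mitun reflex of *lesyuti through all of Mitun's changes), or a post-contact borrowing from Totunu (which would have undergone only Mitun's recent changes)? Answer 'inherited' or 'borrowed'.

If inherited, *lesyuti would pass through all of Mitun's changes:
Mitun: *lesyuti > lesyute > lesyuse  (by vowel merger, intervocalic lenition)
If borrowed from Totunu 'lesyuti' after the early changes, it would undergo only the recent ones:
  rule 4 (palatalisation): no change (lesyuti)
  rule 5 (vowel merger): no change (lesyuti)
  ⇒ as a loan: lesyuti
Mitun 'lesyuse' matches the inherited outcome exactly, so it is an inherited cognate, not a loan.

inherited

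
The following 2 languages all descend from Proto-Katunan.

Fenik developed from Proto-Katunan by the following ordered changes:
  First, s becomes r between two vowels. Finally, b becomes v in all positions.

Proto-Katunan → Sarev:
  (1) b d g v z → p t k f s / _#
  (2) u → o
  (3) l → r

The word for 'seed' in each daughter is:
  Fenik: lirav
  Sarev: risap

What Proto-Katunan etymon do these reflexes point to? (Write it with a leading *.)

Position 1: Fenik has l, Sarev has r. Fenik preserves l here (none of its changes turn any other segment into l), so the proto-segment is *l.
Position 3: Fenik has r, Sarev has s. Taking the neighbouring segments as reconstructed: Fenik r could go back to *s or *r; Sarev s can only go back to *s — the one source consistent with every daughter is *s.
Position 5: Fenik has v, Sarev has p. Taking the neighbouring segments as reconstructed: Fenik v could go back to *b or *v; Sarev p could go back to *p or *b — the one source consistent with every daughter is *b.
The remaining positions agree across the daughters. Check the candidate against every language:
Fenik: start from *lisab.
  rule 1 (rhotacism): lisab → lirab
  rule 2 (unconditioned shift): lirab → lirav
  ⇒ Fenik lirav
Sarev: *lisab
  lisab → lisap   [final devoicing]
  lisap (rule 2 does not apply)
  lisap → risap   [unconditioned shift]
  giving Sarev risap.
Only *lisab yields all of Fenik lirav, Sarev risap.

*lisab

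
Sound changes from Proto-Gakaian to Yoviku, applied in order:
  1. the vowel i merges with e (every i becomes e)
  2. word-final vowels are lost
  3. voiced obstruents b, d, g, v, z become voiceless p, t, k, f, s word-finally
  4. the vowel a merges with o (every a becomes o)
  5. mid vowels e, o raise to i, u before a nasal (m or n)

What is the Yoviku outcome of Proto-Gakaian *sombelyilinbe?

Yoviku: start from *sombelyilinbe.
  rule 1 (vowel merger): sombelyilinbe → sombelyelenbe
  rule 2 (apocope): sombelyelenbe → sombelyelenb
  rule 3 (final devoicing): sombelyelenb → sombelyelenp
  rule 4: no change — sombelyelenp
  rule 5 (pre-nasal raising): sombelyelenp → sumbelyelinp
  ⇒ Yoviku sumbelyelinp

sumbelyelinp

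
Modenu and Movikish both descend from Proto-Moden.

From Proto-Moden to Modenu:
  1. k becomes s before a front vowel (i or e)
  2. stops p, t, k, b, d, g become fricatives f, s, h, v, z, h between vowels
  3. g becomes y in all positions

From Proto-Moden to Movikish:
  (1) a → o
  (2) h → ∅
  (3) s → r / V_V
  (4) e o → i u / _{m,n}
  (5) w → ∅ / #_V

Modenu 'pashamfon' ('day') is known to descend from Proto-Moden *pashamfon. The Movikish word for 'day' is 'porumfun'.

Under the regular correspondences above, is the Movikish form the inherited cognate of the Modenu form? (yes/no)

yes

Derive the expected Movikish reflex of *pashamfon:
Movikish: *pashamfon
  pashamfon → poshomfon   [vowel merger]
  poshomfon → posomfon   [h-loss]
  posomfon → poromfon   [rhotacism]
  poromfon → porumfun   [pre-nasal raising]
  porumfun (rule 5 does not apply)
  giving Movikish porumfun.
Movikish 'porumfun' matches the regular reflex exactly, so the pair is cognate.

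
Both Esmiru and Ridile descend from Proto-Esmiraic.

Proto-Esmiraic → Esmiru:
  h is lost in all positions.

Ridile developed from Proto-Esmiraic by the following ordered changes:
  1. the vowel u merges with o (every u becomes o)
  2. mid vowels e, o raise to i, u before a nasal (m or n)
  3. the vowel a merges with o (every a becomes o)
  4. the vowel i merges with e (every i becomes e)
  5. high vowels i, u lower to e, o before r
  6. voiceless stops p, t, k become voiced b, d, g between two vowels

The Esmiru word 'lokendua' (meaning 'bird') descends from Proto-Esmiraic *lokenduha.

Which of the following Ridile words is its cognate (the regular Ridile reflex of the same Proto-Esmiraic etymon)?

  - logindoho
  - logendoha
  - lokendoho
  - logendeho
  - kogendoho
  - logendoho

Ridile: start from *lokenduha.
  rule 1 (vowel merger): lokenduha → lokendoha
  rule 2 (pre-nasal raising): lokendoha → lokindoha
  rule 3 (vowel merger): lokindoha → lokindoho
  rule 4 (vowel merger): lokindoho → lokendoho
  rule 5: no change — lokendoho
  rule 6 (intervocalic voicing): lokendoho → logendoho
  ⇒ Ridile logendoho
Only 'logendoho' matches the regular Ridile development of *lokenduha.

logendoho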